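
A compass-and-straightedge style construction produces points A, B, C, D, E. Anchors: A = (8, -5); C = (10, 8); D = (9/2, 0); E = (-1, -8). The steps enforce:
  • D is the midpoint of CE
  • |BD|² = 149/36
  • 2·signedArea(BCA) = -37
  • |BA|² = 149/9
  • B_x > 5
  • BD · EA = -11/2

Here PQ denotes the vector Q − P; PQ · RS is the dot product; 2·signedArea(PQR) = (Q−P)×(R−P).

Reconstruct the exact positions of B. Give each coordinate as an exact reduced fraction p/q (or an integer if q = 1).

1. B_x = 17/3  [BD · EA = -11/2 ∩ 2·signedArea(BCA) = -37]
2. B_y = -5/3  [BD · EA = -11/2 ∩ 2·signedArea(BCA) = -37]
   → B = (17/3, -5/3)

B = (17/3, -5/3)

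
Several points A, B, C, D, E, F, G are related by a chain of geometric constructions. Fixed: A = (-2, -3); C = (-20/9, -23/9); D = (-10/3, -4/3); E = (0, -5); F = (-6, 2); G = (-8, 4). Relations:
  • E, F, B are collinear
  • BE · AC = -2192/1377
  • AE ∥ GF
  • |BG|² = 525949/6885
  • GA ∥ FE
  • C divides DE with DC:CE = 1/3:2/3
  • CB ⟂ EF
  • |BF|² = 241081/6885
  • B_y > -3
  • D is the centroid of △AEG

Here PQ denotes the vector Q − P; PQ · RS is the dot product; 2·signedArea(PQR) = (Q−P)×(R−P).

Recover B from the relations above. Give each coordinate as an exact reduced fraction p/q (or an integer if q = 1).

B = (-548/255, -1907/765)

1. B_x = -548/255  [E, F, B are collinear ∩ CB ⟂ EF]
2. B_y = -1907/765  [E, F, B are collinear ∩ CB ⟂ EF]
   → B = (-548/255, -1907/765)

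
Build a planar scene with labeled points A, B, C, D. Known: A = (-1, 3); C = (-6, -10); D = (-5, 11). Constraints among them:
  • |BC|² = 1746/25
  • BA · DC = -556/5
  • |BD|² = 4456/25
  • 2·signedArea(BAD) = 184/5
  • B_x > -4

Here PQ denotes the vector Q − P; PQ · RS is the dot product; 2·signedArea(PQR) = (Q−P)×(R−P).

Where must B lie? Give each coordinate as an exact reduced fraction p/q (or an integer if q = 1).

1. B_x = -3  [BA · DC = -556/5 ∩ 2·signedArea(BAD) = 184/5]
2. B_y = -11/5  [BA · DC = -556/5 ∩ 2·signedArea(BAD) = 184/5]
   → B = (-3, -11/5)

B = (-3, -11/5)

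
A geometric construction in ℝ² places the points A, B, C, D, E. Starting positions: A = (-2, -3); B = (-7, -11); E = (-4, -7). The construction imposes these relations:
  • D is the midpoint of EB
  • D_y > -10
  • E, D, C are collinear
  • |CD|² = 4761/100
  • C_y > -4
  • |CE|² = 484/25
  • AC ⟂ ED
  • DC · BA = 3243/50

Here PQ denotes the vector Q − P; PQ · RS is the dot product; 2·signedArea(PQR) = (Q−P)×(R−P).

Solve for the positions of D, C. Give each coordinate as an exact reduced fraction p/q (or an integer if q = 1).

C = (-34/25, -87/25)
D = (-11/2, -9)

1. D_x = -11/2  [D is the midpoint of EB]
2. D_y = -9  [D is the midpoint of EB]
   → D = (-11/2, -9)
3. C_x = -34/25  [E, D, C are collinear ∩ AC ⟂ ED]
4. C_y = -87/25  [E, D, C are collinear ∩ AC ⟂ ED]
   → C = (-34/25, -87/25)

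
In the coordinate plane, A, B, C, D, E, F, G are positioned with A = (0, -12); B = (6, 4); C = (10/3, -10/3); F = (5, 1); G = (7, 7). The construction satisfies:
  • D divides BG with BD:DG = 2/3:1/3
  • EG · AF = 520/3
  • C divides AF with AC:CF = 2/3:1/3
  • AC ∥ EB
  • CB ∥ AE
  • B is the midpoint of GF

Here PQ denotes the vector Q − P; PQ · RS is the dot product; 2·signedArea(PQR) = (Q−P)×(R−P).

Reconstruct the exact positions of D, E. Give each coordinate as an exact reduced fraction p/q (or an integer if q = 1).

D = (20/3, 6)
E = (8/3, -14/3)

1. D_x = 20/3  [D divides BG with BD:DG = 2/3:1/3]
2. D_y = 6  [D divides BG with BD:DG = 2/3:1/3]
   → D = (20/3, 6)
3. E_x = 8/3  [AC ∥ EB ∩ CB ∥ AE]
4. E_y = -14/3  [AC ∥ EB ∩ CB ∥ AE]
   → E = (8/3, -14/3)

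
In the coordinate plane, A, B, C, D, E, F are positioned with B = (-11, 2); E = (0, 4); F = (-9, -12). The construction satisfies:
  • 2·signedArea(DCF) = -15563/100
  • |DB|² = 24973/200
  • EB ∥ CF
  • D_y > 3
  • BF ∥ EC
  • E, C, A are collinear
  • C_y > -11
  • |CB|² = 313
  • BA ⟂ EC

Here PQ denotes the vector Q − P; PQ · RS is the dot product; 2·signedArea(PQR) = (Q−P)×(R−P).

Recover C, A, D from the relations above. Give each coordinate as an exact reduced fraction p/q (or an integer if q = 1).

A = (3/50, 179/50)
C = (2, -10)
D = (3/100, 379/100)

1. C_x = 2  [EB ∥ CF ∩ BF ∥ EC]
2. C_y = -10  [EB ∥ CF ∩ BF ∥ EC]
   → C = (2, -10)
3. A_x = 3/50  [E, C, A are collinear ∩ BA ⟂ EC]
4. A_y = 179/50  [E, C, A are collinear ∩ BA ⟂ EC]
   → A = (3/50, 179/50)
5. D_x = 3/100  [line 2·x + -11·y + 4163/100 = 0 ∩ |DB|² = 24973/200]
6. D_y = 379/100  [line 2·x + -11·y + 4163/100 = 0 ∩ |DB|² = 24973/200]
   → D = (3/100, 379/100)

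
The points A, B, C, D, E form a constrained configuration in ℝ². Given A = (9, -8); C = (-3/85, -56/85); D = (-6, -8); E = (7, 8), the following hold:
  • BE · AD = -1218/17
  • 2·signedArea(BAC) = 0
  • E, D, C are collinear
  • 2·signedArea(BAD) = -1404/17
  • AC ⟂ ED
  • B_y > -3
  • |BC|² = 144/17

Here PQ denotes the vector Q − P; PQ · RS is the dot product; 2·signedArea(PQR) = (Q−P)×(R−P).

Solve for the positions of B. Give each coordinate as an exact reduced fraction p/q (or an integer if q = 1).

B = (189/85, -212/85)

1. B_x = 189/85  [2·signedArea(BAC) = 0 ∩ 2·signedArea(BAD) = -1404/17]
2. B_y = -212/85  [2·signedArea(BAC) = 0 ∩ 2·signedArea(BAD) = -1404/17]
   → B = (189/85, -212/85)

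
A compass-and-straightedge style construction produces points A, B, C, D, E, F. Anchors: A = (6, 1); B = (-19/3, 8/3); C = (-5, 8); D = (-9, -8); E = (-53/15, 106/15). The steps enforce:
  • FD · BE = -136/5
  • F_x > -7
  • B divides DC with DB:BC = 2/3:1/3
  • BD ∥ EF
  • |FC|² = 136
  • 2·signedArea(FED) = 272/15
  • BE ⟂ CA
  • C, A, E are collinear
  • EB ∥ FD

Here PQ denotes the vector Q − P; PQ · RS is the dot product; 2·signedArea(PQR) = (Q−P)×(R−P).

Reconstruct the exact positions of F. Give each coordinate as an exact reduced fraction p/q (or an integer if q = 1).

F = (-31/5, -18/5)

1. F_x = -31/5  [EB ∥ FD ∩ BD ∥ EF]
2. F_y = -18/5  [EB ∥ FD ∩ BD ∥ EF]
   → F = (-31/5, -18/5)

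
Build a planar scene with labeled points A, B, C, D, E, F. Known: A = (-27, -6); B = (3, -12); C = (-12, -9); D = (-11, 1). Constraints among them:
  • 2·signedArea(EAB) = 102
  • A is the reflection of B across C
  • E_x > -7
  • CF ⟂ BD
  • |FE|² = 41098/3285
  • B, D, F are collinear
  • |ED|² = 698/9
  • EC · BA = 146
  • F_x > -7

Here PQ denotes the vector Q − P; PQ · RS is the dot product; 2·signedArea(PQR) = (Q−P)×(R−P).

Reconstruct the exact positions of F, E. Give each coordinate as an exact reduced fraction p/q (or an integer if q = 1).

E = (-20/3, -20/3)
F = (-2391/365, -1143/365)

1. F_x = -2391/365  [B, D, F are collinear ∩ CF ⟂ BD]
2. F_y = -1143/365  [B, D, F are collinear ∩ CF ⟂ BD]
   → F = (-2391/365, -1143/365)
3. E_x = -20/3  [2·signedArea(EAB) = 102 ∩ EC · BA = 146]
4. E_y = -20/3  [2·signedArea(EAB) = 102 ∩ EC · BA = 146]
   → E = (-20/3, -20/3)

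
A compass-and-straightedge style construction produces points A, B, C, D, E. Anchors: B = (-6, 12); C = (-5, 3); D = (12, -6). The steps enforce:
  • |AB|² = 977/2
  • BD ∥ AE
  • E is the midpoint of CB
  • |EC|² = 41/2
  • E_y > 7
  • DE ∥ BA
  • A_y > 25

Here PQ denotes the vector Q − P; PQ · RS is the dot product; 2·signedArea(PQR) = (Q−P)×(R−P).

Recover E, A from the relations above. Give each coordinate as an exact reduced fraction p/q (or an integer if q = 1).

A = (-47/2, 51/2)
E = (-11/2, 15/2)

1. E_x = -11/2  [E is the midpoint of CB]
2. E_y = 15/2  [E is the midpoint of CB]
   → E = (-11/2, 15/2)
3. A_x = -47/2  [BD ∥ AE ∩ DE ∥ BA]
4. A_y = 51/2  [BD ∥ AE ∩ DE ∥ BA]
   → A = (-47/2, 51/2)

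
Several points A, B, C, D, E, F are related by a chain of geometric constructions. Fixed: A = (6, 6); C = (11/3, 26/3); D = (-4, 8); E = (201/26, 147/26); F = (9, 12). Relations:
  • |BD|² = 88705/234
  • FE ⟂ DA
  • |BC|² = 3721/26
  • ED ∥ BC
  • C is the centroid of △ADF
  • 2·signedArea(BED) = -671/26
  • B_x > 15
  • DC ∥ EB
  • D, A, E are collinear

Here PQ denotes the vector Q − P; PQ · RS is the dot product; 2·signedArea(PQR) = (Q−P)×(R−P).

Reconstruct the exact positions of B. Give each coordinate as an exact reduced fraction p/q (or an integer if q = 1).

1. B_x = 1201/78  [ED ∥ BC ∩ DC ∥ EB]
2. B_y = 493/78  [ED ∥ BC ∩ DC ∥ EB]
   → B = (1201/78, 493/78)

B = (1201/78, 493/78)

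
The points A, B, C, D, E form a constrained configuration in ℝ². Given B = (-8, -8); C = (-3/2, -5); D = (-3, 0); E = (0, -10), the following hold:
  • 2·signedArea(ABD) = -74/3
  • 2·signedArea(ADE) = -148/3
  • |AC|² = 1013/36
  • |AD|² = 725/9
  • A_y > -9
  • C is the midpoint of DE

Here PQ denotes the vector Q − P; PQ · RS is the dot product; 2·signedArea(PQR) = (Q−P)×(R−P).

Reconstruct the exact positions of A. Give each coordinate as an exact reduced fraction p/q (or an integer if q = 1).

1. A_x = -16/3  [2·signedArea(ABD) = -74/3 ∩ 2·signedArea(ADE) = -148/3]
2. A_y = -26/3  [2·signedArea(ABD) = -74/3 ∩ 2·signedArea(ADE) = -148/3]
   → A = (-16/3, -26/3)

A = (-16/3, -26/3)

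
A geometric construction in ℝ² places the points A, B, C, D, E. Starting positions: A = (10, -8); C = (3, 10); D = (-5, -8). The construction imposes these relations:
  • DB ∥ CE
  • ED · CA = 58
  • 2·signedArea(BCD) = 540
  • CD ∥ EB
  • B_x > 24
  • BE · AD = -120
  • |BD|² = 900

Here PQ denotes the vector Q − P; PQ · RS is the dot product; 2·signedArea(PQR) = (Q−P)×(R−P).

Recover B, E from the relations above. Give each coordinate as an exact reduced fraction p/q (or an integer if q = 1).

B = (25, -8)
E = (33, 10)

1. B_x = 25  [line 18·x + -8·y + -514 = 0 ∩ |BD|² = 900]
2. B_y = -8  [line 18·x + -8·y + -514 = 0 ∩ |BD|² = 900]
   → B = (25, -8)
3. E_x = 33  [BE · AD = -120 ∩ CD ∥ EB]
4. E_y = 10  [BE · AD = -120 ∩ CD ∥ EB]
   → E = (33, 10)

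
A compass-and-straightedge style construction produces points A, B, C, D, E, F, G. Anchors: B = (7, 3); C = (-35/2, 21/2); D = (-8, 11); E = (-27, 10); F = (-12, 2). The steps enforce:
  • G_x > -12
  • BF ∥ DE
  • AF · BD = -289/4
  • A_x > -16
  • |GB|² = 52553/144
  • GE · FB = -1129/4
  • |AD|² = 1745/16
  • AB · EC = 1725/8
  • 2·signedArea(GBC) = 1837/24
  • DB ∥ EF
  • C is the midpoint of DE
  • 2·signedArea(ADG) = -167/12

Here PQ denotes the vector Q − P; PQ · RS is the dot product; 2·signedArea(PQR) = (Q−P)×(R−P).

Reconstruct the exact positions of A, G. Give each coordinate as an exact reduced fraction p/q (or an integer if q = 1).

A = (-63/4, 4)
G = (-143/12, 17/3)

1. A_x = -63/4  [AF · BD = -289/4 ∩ AB · EC = 1725/8]
2. A_y = 4  [AF · BD = -289/4 ∩ AB · EC = 1725/8]
   → A = (-63/4, 4)
3. G_x = -143/12  [GE · FB = -1129/4 ∩ 2·signedArea(ADG) = -167/12]
4. G_y = 17/3  [GE · FB = -1129/4 ∩ 2·signedArea(ADG) = -167/12]
   → G = (-143/12, 17/3)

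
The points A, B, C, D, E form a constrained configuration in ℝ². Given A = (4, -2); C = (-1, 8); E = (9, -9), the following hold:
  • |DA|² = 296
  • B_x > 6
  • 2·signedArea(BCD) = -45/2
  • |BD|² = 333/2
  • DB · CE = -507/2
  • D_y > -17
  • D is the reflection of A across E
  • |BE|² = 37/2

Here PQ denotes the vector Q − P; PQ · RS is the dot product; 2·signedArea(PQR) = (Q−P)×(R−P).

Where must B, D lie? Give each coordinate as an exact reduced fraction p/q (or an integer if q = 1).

B = (13/2, -11/2)
D = (14, -16)

1. D_x = 14  [D is the reflection of A across E]
2. D_y = -16  [D is the reflection of A across E]
   → D = (14, -16)
3. B_x = 13/2  [2·signedArea(BCD) = -45/2 ∩ DB · CE = -507/2]
4. B_y = -11/2  [2·signedArea(BCD) = -45/2 ∩ DB · CE = -507/2]
   → B = (13/2, -11/2)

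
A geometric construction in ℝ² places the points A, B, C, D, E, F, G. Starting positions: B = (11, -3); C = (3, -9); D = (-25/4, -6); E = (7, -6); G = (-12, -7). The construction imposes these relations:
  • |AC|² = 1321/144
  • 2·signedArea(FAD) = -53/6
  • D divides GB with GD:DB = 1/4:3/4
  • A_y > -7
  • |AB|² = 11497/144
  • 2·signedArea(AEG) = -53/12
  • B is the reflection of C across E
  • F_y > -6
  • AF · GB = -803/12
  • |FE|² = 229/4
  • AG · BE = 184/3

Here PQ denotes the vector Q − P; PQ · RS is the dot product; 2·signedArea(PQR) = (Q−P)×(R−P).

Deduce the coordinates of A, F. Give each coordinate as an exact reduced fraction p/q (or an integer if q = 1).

1. A_x = 31/12  [2·signedArea(AEG) = -53/12 ∩ AG · BE = 184/3]
2. A_y = -6  [2·signedArea(AEG) = -53/12 ∩ AG · BE = 184/3]
   → A = (31/12, -6)
3. F_x = -1/2  [2·signedArea(FAD) = -53/6 ∩ AF · GB = -803/12]
4. F_y = -5  [2·signedArea(FAD) = -53/6 ∩ AF · GB = -803/12]
   → F = (-1/2, -5)

A = (31/12, -6)
F = (-1/2, -5)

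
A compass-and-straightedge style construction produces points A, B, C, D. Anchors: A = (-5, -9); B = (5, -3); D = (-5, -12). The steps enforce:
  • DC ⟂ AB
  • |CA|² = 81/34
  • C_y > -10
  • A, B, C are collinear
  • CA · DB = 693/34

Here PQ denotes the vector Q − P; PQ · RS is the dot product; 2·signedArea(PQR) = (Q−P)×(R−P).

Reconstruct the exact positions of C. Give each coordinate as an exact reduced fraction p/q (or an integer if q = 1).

1. C_x = -215/34  [A, B, C are collinear ∩ DC ⟂ AB]
2. C_y = -333/34  [A, B, C are collinear ∩ DC ⟂ AB]
   → C = (-215/34, -333/34)

C = (-215/34, -333/34)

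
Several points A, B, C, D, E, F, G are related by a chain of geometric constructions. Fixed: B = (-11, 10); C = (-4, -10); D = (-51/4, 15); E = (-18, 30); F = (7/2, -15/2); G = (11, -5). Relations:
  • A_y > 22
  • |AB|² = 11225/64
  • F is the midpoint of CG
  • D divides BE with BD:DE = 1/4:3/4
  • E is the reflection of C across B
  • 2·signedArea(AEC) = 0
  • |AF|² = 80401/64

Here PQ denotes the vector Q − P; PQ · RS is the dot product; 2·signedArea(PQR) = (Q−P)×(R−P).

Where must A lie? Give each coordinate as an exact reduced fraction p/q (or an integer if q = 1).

A = (-123/8, 45/2)

1. A_x = -123/8  [line 40·x + 14·y + 300 = 0 ∩ |AB|² = 11225/64]
2. A_y = 45/2  [line 40·x + 14·y + 300 = 0 ∩ |AB|² = 11225/64]
   → A = (-123/8, 45/2)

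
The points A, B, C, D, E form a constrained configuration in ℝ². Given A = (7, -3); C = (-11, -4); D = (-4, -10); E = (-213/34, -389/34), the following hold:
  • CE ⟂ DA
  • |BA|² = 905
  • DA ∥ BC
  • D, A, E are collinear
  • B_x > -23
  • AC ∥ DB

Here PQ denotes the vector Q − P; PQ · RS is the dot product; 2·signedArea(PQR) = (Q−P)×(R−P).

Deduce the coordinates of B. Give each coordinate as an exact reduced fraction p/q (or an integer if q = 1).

1. B_x = -22  [DA ∥ BC ∩ AC ∥ DB]
2. B_y = -11  [DA ∥ BC ∩ AC ∥ DB]
   → B = (-22, -11)

B = (-22, -11)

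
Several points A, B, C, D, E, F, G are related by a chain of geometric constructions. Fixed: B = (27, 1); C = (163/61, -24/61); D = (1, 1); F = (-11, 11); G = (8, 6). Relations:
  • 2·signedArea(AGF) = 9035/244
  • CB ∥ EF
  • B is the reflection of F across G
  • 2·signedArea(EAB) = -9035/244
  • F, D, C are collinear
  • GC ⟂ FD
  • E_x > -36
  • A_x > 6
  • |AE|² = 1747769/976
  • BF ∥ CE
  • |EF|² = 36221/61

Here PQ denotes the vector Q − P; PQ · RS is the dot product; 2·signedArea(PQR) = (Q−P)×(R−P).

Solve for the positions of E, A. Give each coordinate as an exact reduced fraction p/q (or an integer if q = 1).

1. E_x = -2155/61  [CB ∥ EF ∩ BF ∥ CE]
2. E_y = 586/61  [CB ∥ EF ∩ BF ∥ CE]
   → E = (-2155/61, 586/61)
3. A_x = 1627/244  [2·signedArea(AGF) = 9035/244 ∩ 2·signedArea(EAB) = -9035/244]
4. A_y = 537/122  [2·signedArea(AGF) = 9035/244 ∩ 2·signedArea(EAB) = -9035/244]
   → A = (1627/244, 537/122)

A = (1627/244, 537/122)
E = (-2155/61, 586/61)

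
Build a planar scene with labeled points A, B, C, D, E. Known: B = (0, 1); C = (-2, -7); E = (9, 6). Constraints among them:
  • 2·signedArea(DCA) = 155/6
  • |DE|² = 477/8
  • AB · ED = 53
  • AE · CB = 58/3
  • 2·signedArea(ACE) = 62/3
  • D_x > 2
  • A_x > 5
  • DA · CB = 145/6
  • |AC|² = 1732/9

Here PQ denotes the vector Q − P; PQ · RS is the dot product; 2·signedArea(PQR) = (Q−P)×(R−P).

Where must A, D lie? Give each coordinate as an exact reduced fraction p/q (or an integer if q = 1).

1. A_x = 6  [2·signedArea(ACE) = 62/3 ∩ AE · CB = 58/3]
2. A_y = 13/3  [2·signedArea(ACE) = 62/3 ∩ AE · CB = 58/3]
   → A = (6, 13/3)
3. D_x = 9/4  [2·signedArea(DCA) = 155/6 ∩ DA · CB = 145/6]
4. D_y = 9/4  [2·signedArea(DCA) = 155/6 ∩ DA · CB = 145/6]
   → D = (9/4, 9/4)

A = (6, 13/3)
D = (9/4, 9/4)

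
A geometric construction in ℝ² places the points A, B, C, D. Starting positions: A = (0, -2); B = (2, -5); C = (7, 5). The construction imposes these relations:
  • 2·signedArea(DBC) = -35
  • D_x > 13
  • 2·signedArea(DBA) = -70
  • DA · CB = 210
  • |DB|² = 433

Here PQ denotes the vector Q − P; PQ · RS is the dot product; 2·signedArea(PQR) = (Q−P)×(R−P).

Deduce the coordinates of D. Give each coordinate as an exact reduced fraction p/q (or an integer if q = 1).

D = (14, 12)

1. D_x = 14  [2·signedArea(DBC) = -35 ∩ 2·signedArea(DBA) = -70]
2. D_y = 12  [2·signedArea(DBC) = -35 ∩ 2·signedArea(DBA) = -70]
   → D = (14, 12)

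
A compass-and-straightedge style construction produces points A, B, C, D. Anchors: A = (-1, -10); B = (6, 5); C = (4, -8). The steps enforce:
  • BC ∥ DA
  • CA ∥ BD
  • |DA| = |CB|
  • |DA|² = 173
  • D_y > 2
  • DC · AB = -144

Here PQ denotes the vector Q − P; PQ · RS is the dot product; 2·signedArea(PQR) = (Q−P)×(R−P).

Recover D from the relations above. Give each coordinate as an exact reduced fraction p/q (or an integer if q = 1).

D = (1, 3)

1. D_x = 1  [BC ∥ DA ∩ CA ∥ BD]
2. D_y = 3  [BC ∥ DA ∩ CA ∥ BD]
   → D = (1, 3)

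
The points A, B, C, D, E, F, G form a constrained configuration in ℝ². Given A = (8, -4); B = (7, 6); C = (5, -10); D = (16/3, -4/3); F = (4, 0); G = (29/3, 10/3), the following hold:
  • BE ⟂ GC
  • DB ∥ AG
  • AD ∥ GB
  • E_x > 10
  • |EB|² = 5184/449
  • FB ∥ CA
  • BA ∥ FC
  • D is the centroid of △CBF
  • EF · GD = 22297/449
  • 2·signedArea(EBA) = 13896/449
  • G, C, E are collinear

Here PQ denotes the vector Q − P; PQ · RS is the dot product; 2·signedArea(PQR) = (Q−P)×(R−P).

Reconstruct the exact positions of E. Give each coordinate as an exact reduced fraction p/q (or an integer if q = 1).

E = (4583/449, 2190/449)

1. E_x = 4583/449  [G, C, E are collinear ∩ BE ⟂ GC]
2. E_y = 2190/449  [G, C, E are collinear ∩ BE ⟂ GC]
   → E = (4583/449, 2190/449)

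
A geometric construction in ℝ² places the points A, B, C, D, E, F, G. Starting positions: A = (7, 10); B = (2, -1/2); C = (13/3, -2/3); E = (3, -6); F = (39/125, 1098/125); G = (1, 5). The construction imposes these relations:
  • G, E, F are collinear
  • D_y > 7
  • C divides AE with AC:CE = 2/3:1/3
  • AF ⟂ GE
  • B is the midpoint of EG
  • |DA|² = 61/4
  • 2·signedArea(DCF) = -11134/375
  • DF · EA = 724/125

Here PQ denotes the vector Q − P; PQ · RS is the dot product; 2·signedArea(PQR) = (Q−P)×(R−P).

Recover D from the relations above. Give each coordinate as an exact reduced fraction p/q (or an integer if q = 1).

1. D_x = 4  [2·signedArea(DCF) = -11134/375 ∩ DF · EA = 724/125]
2. D_y = 15/2  [2·signedArea(DCF) = -11134/375 ∩ DF · EA = 724/125]
   → D = (4, 15/2)

D = (4, 15/2)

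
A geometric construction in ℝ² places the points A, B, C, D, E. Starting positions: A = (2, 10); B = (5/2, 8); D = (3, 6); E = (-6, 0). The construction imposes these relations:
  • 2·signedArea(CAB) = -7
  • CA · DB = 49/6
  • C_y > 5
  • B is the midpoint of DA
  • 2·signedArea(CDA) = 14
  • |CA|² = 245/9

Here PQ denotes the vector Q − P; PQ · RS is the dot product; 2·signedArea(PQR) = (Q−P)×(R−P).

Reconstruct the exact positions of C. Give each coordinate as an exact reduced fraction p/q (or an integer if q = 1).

C = (-1/3, 16/3)

1. C_x = -1/3  [2·signedArea(CDA) = 14 ∩ CA · DB = 49/6]
2. C_y = 16/3  [2·signedArea(CDA) = 14 ∩ CA · DB = 49/6]
   → C = (-1/3, 16/3)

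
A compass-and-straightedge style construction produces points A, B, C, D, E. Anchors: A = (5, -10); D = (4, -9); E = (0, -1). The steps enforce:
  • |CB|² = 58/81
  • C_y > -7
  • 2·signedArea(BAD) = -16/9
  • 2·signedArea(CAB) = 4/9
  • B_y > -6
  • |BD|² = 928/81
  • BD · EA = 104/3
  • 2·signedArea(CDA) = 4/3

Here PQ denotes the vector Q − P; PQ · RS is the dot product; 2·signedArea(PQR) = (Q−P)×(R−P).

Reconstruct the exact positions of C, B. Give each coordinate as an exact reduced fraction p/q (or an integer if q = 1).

1. B_x = 8/3  [2·signedArea(BAD) = -16/9 ∩ BD · EA = 104/3]
2. B_y = -53/9  [2·signedArea(BAD) = -16/9 ∩ BD · EA = 104/3]
   → B = (8/3, -53/9)
3. C_x = 3  [2·signedArea(CAB) = 4/9 ∩ 2·signedArea(CDA) = 4/3]
4. C_y = -20/3  [2·signedArea(CAB) = 4/9 ∩ 2·signedArea(CDA) = 4/3]
   → C = (3, -20/3)

B = (8/3, -53/9)
C = (3, -20/3)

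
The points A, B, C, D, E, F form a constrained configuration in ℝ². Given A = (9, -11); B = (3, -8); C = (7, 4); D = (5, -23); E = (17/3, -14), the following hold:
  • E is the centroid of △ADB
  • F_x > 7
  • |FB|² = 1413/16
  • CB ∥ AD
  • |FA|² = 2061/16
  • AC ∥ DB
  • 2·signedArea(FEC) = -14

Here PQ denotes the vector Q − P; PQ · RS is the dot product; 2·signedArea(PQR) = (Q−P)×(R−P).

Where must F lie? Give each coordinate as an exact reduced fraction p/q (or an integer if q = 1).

F = (15/2, 1/4)

1. F_x = 15/2  [line -18·x + 4/3·y + 404/3 = 0 ∩ |FA|² = 2061/16]
2. F_y = 1/4  [line -18·x + 4/3·y + 404/3 = 0 ∩ |FA|² = 2061/16]
   → F = (15/2, 1/4)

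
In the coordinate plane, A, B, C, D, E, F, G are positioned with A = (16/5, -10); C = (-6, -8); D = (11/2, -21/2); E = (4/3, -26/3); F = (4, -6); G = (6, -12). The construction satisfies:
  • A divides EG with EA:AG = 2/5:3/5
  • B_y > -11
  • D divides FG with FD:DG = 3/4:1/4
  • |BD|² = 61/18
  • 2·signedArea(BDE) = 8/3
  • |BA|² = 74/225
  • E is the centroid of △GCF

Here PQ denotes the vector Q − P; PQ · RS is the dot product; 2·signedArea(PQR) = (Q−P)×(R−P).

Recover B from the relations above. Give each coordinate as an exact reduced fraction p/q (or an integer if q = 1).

1. B_x = 11/3  [line -11/6·x + -25/6·y + -109/3 = 0 ∩ |BD|² = 61/18]
2. B_y = -31/3  [line -11/6·x + -25/6·y + -109/3 = 0 ∩ |BD|² = 61/18]
   → B = (11/3, -31/3)

B = (11/3, -31/3)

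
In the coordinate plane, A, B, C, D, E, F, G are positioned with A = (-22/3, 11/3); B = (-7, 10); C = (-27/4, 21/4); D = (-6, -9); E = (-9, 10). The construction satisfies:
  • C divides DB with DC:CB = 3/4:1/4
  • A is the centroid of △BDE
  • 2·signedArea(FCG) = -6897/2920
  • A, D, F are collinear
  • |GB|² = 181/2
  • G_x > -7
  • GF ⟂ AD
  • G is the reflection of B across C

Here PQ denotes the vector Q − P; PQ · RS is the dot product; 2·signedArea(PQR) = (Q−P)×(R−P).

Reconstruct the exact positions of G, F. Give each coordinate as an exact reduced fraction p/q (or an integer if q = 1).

F = (-2553/365, 327/730)
G = (-13/2, 1/2)

1. G_x = -13/2  [G is the reflection of B across C]
2. G_y = 1/2  [G is the reflection of B across C]
   → G = (-13/2, 1/2)
3. F_x = -2553/365  [A, D, F are collinear ∩ GF ⟂ AD]
4. F_y = 327/730  [A, D, F are collinear ∩ GF ⟂ AD]
   → F = (-2553/365, 327/730)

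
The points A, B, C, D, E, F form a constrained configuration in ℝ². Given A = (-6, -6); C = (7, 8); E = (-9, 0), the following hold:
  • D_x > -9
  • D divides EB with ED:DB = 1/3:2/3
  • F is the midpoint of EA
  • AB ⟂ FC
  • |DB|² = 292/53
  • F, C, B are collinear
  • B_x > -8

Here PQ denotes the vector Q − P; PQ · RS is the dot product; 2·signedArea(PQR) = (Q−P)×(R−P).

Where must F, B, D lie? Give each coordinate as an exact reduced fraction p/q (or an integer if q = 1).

B = (-2118/265, -894/265)
D = (-2296/265, -298/265)
F = (-15/2, -3)

1. F_x = -15/2  [F is the midpoint of EA]
2. F_y = -3  [F is the midpoint of EA]
   → F = (-15/2, -3)
3. B_x = -2118/265  [F, C, B are collinear ∩ AB ⟂ FC]
4. B_y = -894/265  [F, C, B are collinear ∩ AB ⟂ FC]
   → B = (-2118/265, -894/265)
5. D_x = -2296/265  [D divides EB with ED:DB = 1/3:2/3]
6. D_y = -298/265  [D divides EB with ED:DB = 1/3:2/3]
   → D = (-2296/265, -298/265)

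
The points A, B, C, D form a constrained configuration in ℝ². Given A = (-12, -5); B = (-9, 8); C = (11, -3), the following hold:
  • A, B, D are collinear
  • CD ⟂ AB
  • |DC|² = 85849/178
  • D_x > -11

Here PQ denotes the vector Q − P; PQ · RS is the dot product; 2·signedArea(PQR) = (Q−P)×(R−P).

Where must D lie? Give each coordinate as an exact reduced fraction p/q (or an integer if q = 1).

D = (-1851/178, 345/178)

1. D_x = -1851/178  [A, B, D are collinear ∩ CD ⟂ AB]
2. D_y = 345/178  [A, B, D are collinear ∩ CD ⟂ AB]
   → D = (-1851/178, 345/178)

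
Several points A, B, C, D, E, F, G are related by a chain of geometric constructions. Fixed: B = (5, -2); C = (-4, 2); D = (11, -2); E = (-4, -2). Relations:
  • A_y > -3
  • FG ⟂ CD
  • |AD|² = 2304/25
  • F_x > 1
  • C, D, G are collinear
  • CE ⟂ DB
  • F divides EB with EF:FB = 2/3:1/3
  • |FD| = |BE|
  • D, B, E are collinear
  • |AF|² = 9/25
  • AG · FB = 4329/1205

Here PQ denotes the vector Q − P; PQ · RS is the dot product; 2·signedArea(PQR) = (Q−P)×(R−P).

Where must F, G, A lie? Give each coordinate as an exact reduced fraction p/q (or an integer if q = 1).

A = (7/5, -2)
F = (2, -2)
G = (626/241, 58/241)

1. F_x = 2  [F divides EB with EF:FB = 2/3:1/3]
2. F_y = -2  [F divides EB with EF:FB = 2/3:1/3]
   → F = (2, -2)
3. G_x = 626/241  [C, D, G are collinear ∩ FG ⟂ CD]
4. G_y = 58/241  [C, D, G are collinear ∩ FG ⟂ CD]
   → G = (626/241, 58/241)
5. A_x = 7/5  [AG · FB = 4329/1205]
6. A_y = -2  [|AD|² = 2304/25]
   → A = (7/5, -2)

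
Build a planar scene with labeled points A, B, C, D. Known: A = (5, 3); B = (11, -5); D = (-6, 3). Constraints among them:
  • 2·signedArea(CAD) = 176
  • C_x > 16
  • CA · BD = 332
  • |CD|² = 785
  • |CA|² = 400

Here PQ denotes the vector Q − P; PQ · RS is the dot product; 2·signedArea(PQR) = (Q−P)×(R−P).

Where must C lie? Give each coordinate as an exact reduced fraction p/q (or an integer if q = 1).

C = (17, -13)

1. C_x = 17  [2·signedArea(CAD) = 176 ∩ CA · BD = 332]
2. C_y = -13  [2·signedArea(CAD) = 176 ∩ CA · BD = 332]
   → C = (17, -13)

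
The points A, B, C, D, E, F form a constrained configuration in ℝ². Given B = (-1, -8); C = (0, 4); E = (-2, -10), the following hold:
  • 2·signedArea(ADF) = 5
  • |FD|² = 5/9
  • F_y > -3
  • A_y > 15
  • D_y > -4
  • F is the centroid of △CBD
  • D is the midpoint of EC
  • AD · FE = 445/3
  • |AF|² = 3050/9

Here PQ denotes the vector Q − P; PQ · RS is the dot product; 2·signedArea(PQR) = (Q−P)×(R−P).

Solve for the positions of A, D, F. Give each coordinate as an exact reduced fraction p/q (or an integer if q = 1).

A = (1, 16)
D = (-1, -3)
F = (-2/3, -7/3)

1. D_x = -1  [D is the midpoint of EC]
2. D_y = -3  [D is the midpoint of EC]
   → D = (-1, -3)
3. F_x = -2/3  [F is the centroid of △CBD]
4. F_y = -7/3  [F is the centroid of △CBD]
   → F = (-2/3, -7/3)
5. A_x = 1  [2·signedArea(ADF) = 5 ∩ AD · FE = 445/3]
6. A_y = 16  [2·signedArea(ADF) = 5 ∩ AD · FE = 445/3]
   → A = (1, 16)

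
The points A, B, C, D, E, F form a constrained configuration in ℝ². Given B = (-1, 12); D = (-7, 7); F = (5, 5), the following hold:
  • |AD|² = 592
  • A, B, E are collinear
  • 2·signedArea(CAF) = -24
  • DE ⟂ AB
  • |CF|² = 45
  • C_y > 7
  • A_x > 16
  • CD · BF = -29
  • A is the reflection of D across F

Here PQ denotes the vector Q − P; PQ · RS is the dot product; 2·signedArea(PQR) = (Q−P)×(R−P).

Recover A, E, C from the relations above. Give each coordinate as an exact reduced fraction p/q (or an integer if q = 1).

1. A_x = 17  [A is the reflection of D across F]
2. A_y = 3  [A is the reflection of D across F]
   → A = (17, 3)
3. E_x = -19/5  [A, B, E are collinear ∩ DE ⟂ AB]
4. E_y = 67/5  [A, B, E are collinear ∩ DE ⟂ AB]
   → E = (-19/5, 67/5)
5. C_x = -1  [CD · BF = -29 ∩ 2·signedArea(CAF) = -24]
6. C_y = 8  [CD · BF = -29 ∩ 2·signedArea(CAF) = -24]
   → C = (-1, 8)

A = (17, 3)
C = (-1, 8)
E = (-19/5, 67/5)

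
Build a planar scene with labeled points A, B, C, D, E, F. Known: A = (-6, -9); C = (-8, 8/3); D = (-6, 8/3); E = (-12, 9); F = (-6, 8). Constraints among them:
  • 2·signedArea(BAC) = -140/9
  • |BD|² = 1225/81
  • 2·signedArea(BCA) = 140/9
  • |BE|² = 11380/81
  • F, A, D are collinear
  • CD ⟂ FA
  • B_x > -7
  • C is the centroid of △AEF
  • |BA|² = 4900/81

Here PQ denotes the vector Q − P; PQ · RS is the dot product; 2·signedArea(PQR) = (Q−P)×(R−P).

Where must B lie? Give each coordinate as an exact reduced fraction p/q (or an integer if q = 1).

B = (-6, -11/9)

1. B_x = -6  [line 35/3·x + 2·y + 652/9 = 0 ∩ |BD|² = 1225/81]
2. B_y = -11/9  [line 35/3·x + 2·y + 652/9 = 0 ∩ |BD|² = 1225/81]
   → B = (-6, -11/9)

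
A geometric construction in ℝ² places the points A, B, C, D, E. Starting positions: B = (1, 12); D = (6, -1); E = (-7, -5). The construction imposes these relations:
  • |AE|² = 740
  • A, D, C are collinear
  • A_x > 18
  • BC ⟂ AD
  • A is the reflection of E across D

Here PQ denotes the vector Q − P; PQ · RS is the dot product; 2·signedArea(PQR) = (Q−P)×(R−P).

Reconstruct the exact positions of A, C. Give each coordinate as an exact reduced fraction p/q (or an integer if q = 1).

1. A_x = 19  [A is the reflection of E across D]
2. A_y = 3  [A is the reflection of E across D]
   → A = (19, 3)
3. C_x = 941/185  [A, D, C are collinear ∩ BC ⟂ AD]
4. C_y = -237/185  [A, D, C are collinear ∩ BC ⟂ AD]
   → C = (941/185, -237/185)

A = (19, 3)
C = (941/185, -237/185)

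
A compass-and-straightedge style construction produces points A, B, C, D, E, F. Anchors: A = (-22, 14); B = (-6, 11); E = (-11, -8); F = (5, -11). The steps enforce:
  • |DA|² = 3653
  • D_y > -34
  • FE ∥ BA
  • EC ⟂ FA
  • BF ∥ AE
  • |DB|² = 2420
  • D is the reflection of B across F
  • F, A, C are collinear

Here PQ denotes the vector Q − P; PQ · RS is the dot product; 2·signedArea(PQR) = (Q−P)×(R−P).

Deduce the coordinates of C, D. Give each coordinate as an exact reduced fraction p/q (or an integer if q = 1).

C = (-6919/1354, -2219/1354)
D = (16, -33)

1. C_x = -6919/1354  [F, A, C are collinear ∩ EC ⟂ FA]
2. C_y = -2219/1354  [F, A, C are collinear ∩ EC ⟂ FA]
   → C = (-6919/1354, -2219/1354)
3. D_x = 16  [D is the reflection of B across F]
4. D_y = -33  [D is the reflection of B across F]
   → D = (16, -33)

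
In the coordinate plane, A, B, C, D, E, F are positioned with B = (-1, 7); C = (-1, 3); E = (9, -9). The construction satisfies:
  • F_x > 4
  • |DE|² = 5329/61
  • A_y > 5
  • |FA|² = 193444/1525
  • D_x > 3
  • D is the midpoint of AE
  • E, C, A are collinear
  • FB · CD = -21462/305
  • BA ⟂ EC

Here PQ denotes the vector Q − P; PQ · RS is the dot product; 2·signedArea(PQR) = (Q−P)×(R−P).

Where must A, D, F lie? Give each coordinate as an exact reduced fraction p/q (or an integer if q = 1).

A = (-181/61, 327/61)
D = (184/61, -111/61)
F = (5, -13/5)

1. A_x = -181/61  [E, C, A are collinear ∩ BA ⟂ EC]
2. A_y = 327/61  [E, C, A are collinear ∩ BA ⟂ EC]
   → A = (-181/61, 327/61)
3. D_x = 184/61  [D is the midpoint of AE]
4. D_y = -111/61  [D is the midpoint of AE]
   → D = (184/61, -111/61)
5. F_x = 5  [line -245/61·x + 294/61·y + 9947/305 = 0 ∩ |FA|² = 193444/1525]
6. F_y = -13/5  [line -245/61·x + 294/61·y + 9947/305 = 0 ∩ |FA|² = 193444/1525]
   → F = (5, -13/5)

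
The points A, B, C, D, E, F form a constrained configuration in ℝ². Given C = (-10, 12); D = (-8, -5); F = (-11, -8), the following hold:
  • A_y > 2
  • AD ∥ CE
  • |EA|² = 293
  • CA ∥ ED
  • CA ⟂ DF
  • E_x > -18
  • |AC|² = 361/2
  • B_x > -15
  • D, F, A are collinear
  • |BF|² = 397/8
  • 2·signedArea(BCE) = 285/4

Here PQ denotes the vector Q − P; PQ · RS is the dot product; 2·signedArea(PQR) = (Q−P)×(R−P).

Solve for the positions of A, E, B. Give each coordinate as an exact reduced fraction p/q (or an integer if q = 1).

A = (-1/2, 5/2)
B = (-57/4, -7/4)
E = (-35/2, 9/2)

1. A_x = -1/2  [D, F, A are collinear ∩ CA ⟂ DF]
2. A_y = 5/2  [D, F, A are collinear ∩ CA ⟂ DF]
   → A = (-1/2, 5/2)
3. E_x = -35/2  [CA ∥ ED ∩ AD ∥ CE]
4. E_y = 9/2  [CA ∥ ED ∩ AD ∥ CE]
   → E = (-35/2, 9/2)
5. B_x = -57/4  [line 15/2·x + -15/2·y + 375/4 = 0 ∩ |BF|² = 397/8]
6. B_y = -7/4  [line 15/2·x + -15/2·y + 375/4 = 0 ∩ |BF|² = 397/8]
   → B = (-57/4, -7/4)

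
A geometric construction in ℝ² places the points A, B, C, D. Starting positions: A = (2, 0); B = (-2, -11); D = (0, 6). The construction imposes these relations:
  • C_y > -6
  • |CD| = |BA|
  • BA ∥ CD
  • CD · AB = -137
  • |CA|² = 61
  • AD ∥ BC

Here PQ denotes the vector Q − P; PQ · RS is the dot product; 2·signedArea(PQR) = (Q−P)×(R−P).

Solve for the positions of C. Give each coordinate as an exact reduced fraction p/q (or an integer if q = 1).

C = (-4, -5)

1. C_x = -4  [BA ∥ CD ∩ AD ∥ BC]
2. C_y = -5  [BA ∥ CD ∩ AD ∥ BC]
   → C = (-4, -5)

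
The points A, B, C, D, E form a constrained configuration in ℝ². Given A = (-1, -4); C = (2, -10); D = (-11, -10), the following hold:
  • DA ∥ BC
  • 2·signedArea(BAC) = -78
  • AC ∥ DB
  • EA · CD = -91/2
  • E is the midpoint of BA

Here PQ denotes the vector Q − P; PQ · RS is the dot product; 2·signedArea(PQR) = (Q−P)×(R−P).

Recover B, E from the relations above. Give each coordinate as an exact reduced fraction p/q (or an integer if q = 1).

1. B_x = -8  [DA ∥ BC ∩ AC ∥ DB]
2. B_y = -16  [DA ∥ BC ∩ AC ∥ DB]
   → B = (-8, -16)
3. E_x = -9/2  [E is the midpoint of BA]
4. E_y = -10  [E is the midpoint of BA]
   → E = (-9/2, -10)

B = (-8, -16)
E = (-9/2, -10)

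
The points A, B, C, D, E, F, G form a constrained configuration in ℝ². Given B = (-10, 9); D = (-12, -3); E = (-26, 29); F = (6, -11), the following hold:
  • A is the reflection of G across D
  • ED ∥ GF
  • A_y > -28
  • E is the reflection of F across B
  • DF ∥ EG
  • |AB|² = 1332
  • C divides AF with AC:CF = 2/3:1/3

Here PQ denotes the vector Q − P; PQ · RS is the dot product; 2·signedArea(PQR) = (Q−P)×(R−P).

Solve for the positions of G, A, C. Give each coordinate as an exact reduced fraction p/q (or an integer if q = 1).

A = (-16, -27)
C = (-4/3, -49/3)
G = (-8, 21)

1. G_x = -8  [ED ∥ GF ∩ DF ∥ EG]
2. G_y = 21  [ED ∥ GF ∩ DF ∥ EG]
   → G = (-8, 21)
3. A_x = -16  [A is the reflection of G across D]
4. A_y = -27  [A is the reflection of G across D]
   → A = (-16, -27)
5. C_x = -4/3  [C divides AF with AC:CF = 2/3:1/3]
6. C_y = -49/3  [C divides AF with AC:CF = 2/3:1/3]
   → C = (-4/3, -49/3)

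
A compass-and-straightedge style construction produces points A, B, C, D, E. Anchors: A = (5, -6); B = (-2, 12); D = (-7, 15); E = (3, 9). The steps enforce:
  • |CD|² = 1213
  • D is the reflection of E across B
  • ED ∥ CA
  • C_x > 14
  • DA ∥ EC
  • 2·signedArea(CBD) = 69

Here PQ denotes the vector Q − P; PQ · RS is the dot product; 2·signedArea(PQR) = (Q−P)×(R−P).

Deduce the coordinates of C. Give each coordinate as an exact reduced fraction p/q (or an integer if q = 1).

C = (15, -12)

1. C_x = 15  [ED ∥ CA ∩ DA ∥ EC]
2. C_y = -12  [ED ∥ CA ∩ DA ∥ EC]
   → C = (15, -12)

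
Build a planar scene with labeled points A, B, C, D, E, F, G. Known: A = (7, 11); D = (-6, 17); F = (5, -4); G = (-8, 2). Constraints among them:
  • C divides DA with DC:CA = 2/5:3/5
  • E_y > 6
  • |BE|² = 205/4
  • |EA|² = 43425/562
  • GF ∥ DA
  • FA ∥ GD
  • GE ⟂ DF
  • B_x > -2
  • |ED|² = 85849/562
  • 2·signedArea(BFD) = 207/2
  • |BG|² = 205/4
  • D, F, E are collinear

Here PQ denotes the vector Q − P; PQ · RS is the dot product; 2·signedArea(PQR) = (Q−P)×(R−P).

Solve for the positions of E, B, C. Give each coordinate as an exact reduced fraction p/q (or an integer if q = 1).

1. E_x = -149/562  [D, F, E are collinear ∩ GE ⟂ DF]
2. E_y = 3401/562  [D, F, E are collinear ∩ GE ⟂ DF]
   → E = (-149/562, 3401/562)
3. B_x = -3/2  [line -21·x + -11·y + -85/2 = 0 ∩ |BG|² = 205/4]
4. B_y = -1  [line -21·x + -11·y + -85/2 = 0 ∩ |BG|² = 205/4]
   → B = (-3/2, -1)
5. C_x = -4/5  [C divides DA with DC:CA = 2/5:3/5]
6. C_y = 73/5  [C divides DA with DC:CA = 2/5:3/5]
   → C = (-4/5, 73/5)

B = (-3/2, -1)
C = (-4/5, 73/5)
E = (-149/562, 3401/562)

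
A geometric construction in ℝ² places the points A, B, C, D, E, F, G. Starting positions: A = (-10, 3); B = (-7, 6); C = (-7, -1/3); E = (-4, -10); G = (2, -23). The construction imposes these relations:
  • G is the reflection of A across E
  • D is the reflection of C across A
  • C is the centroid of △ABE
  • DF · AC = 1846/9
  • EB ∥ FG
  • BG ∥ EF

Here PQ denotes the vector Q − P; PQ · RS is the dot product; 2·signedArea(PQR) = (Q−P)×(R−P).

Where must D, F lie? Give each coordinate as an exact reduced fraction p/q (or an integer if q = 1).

1. D_x = -13  [D is the reflection of C across A]
2. D_y = 19/3  [D is the reflection of C across A]
   → D = (-13, 19/3)
3. F_x = 5  [EB ∥ FG ∩ BG ∥ EF]
4. F_y = -39  [EB ∥ FG ∩ BG ∥ EF]
   → F = (5, -39)

D = (-13, 19/3)
F = (5, -39)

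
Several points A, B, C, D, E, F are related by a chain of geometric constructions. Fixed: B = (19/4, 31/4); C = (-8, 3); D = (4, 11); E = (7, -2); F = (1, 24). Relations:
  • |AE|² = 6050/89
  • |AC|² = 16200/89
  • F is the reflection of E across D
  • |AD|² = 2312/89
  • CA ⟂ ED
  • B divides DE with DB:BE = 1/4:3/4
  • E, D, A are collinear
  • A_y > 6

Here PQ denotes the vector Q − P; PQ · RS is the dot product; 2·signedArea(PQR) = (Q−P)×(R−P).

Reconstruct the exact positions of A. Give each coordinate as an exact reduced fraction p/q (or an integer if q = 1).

A = (458/89, 537/89)

1. A_x = 458/89  [E, D, A are collinear ∩ CA ⟂ ED]
2. A_y = 537/89  [E, D, A are collinear ∩ CA ⟂ ED]
   → A = (458/89, 537/89)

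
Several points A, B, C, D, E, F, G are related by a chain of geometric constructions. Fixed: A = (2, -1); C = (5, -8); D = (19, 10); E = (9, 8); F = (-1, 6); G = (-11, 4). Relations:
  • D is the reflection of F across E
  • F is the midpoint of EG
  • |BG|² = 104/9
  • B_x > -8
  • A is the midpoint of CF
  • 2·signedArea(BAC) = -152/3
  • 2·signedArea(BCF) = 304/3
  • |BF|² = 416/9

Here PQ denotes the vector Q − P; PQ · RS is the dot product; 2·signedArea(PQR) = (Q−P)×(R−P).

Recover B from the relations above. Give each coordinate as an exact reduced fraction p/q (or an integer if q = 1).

B = (-23/3, 14/3)

1. B_x = -23/3  [line 7·x + 3·y + 119/3 = 0 ∩ |BG|² = 104/9]
2. B_y = 14/3  [line 7·x + 3·y + 119/3 = 0 ∩ |BG|² = 104/9]
   → B = (-23/3, 14/3)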